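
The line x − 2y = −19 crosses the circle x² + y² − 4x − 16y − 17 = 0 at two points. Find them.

From the line, y = (19 + x)/2. Substituting:
5x² − 10x − 315 = 0  ⟹  x² − 2x − 63 = 0
x = 9 or x = −7, giving (9, 14) and (−7, 6).

(−7, 6) and (9, 14)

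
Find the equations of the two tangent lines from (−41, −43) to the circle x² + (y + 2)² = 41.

Write the tangent as mx − y + (−43 − m·(−41)) = 0 and set its distance from the centre to √41:
[m·(41) − (41)]² = 41(m² + 1)
20m² − 41m + 20 = 0, so m = 5/4 or m = 4/5.
Through (−41, −43) these give 5x − 4y = −33 and 4x − 5y = 51.

5x − 4y = −33 and 4x − 5y = 51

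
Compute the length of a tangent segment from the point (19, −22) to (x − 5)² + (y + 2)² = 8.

14√3

Centre (5, −2), r² = 8. |PO|² = (14)² + (−20)² = 596.
By the tangent–radius right angle, tangent length = √(|PO|² − r²) = √588 = 14√3.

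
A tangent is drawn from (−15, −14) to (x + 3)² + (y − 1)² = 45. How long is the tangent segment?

18

Centre (−3, 1), r² = 45. |PO|² = (−12)² + (−15)² = 369.
Power of the point: PT² = |PO|² − r² = 324, so PT = 18.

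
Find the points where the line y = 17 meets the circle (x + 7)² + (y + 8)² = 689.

From the line, y = 17. Substituting:
x² + 14x − 15 = 0
x = 1 or x = −15, giving (1, 17) and (−15, 17).

(−15, 17) and (1, 17)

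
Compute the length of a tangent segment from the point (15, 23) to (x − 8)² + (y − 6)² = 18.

The centre is (8, 6) and r = 3√2. The square of the distance from P to the centre is 49 + 289 = 338.
Power of the point: PT² = |PO|² − r² = 320, so PT = 8√5.

8√5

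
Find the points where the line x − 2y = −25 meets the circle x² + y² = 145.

Express y = (25 + x)/2 and substitute into the circle:
5x² + 50x + 45 = 0  ⟹  x² + 10x + 9 = 0
x = −1 or x = −9, giving (−1, 12) and (−9, 8).

(−9, 8) and (−1, 12)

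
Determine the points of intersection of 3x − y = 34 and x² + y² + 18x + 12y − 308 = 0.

(4, −22) and (11, −1)

From the line, y = 3x − 34. Substituting:
10x² − 150x + 440 = 0  ⟹  x² − 15x + 44 = 0
x = 11 or x = 4, giving (11, −1) and (4, −22).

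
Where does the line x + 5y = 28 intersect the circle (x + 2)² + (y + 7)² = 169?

(−2, 6) and (3, 5)

Express y = (28 − x)/5 and substitute into the circle:
26x² − 26x − 156 = 0  ⟹  x² − x − 6 = 0
x = 3 or x = −2, giving (3, 5) and (−2, 6).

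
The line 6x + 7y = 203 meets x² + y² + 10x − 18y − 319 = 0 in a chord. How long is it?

The distance from (−5, 9) to the line is 170/√85, and r² = 425.
Half the chord is √(r² − d²) = √(85), so the full chord is 2√85.

2√85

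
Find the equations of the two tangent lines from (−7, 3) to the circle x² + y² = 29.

5x + 2y = −29 and 2x − 5y = −29

Write the tangent as mx − y + (3 − m·(−7)) = 0 and set its distance from the centre to √29:
[m·(7) − (−3)]² = 29(m² + 1)
10m² + 21m − 10 = 0, so m = −5/2 or m = 2/5.
With m = −5/2: 5x + 2y = −29. With m = 2/5: 2x − 5y = −29.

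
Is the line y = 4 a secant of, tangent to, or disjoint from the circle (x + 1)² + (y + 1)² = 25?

Substituting the line into the circle gives x² + 2x + 1 = 0.
Δ = 4 − 4 = 0.
A repeated root: the line is tangent.

tangent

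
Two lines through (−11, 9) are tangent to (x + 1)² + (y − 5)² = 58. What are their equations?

3x − 7y = −96 and 7x + 3y = −50

A line y − (9) = m(x − (−11)) is tangent when its distance from (−1, 5) is √58:
(10m − (−4))² = 58(m² + 1)
21m² + 40m − 21 = 0, so m = 3/7 or m = −7/3.
Through (−11, 9) these give 3x − 7y = −96 and 7x + 3y = −50.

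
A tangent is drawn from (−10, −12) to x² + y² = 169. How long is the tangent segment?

5√3

The centre is (0, 0) and r = 13. The square of the distance from P to the centre is 100 + 144 = 244.
By the tangent–radius right angle, tangent length = √(|PO|² − r²) = √75 = 5√3.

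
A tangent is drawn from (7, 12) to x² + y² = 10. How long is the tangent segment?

With centre O = (0, 0), |OP|² = 193 and r² = 10.
Power of the point: PT² = |PO|² − r² = 183, so PT = √183.

√183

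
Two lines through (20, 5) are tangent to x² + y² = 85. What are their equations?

2x + 9y = 85 and 6x − 7y = 85

A line y − (5) = m(x − (20)) is tangent when its distance from (0, 0) is √85:
[m·(−20) − (−5)]² = 85(m² + 1)
63m² − 40m − 12 = 0, so m = −2/9 or m = 6/7.
Through (20, 5) these give 2x + 9y = 85 and 6x − 7y = 85.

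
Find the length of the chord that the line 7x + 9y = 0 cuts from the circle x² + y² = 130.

2√130

The distance from (0, 0) to the line is 0/√130, and r² = 130.
Chord = 2√(r² − d²) = 2·√(130) = 2√130.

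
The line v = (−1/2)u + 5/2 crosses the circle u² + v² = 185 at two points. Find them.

From the line, v = (5 − u)/2. Substituting:
5u² − 10u − 715 = 0  ⟹  u² − 2u − 143 = 0
u = 13 or u = −11, giving (13, −4) and (−11, 8).

(−11, 8) and (13, −4)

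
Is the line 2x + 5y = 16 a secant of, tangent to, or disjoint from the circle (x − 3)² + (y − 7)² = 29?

secant

Centre (3, 7), r² = 29. Distance² from centre to line = (25)²/29 = 625/29.
Since d² < r², the line cuts the circle twice.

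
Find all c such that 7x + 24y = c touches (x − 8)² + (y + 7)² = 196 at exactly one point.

c = −462 or c = 238

Tangency holds when the distance from the centre (8, −7) to the line equals the radius 14:
|7·8 + 24·(−7) − c| / √625 = 14
|c − (−112)| = 14·25, so c = 238 or c = −462.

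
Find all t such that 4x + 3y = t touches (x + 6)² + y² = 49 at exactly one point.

For a tangent, require d(centre, line) = r = 7.
|4·(−6) + 3·0 − t| / √25 = 7
|t − (−24)| = 7·5, so t = 11 or t = −59.

t = −59 or t = 11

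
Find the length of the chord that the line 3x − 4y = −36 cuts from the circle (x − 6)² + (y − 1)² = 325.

Centre (6, 1), r² = 325. Perpendicular distance d from centre to line = |50| / √25 = 50/√25.
Chord = 2√(r² − d²) = 2·√(225) = 30.

30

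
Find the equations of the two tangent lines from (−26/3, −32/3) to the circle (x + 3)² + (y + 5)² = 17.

4x − y = −24 and x − 4y = 34

Write the tangent as mx − y + (−32/3 − m·(−26/3)) = 0 and set its distance from the centre to √17:
(17/3m − (17/3))² = 17(m² + 1)
4m² − 17m + 4 = 0, so m = 4 or m = 1/4.
With m = 4: 4x − y = −24. With m = 1/4: x − 4y = 34.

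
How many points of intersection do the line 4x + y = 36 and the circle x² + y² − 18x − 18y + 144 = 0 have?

2

Centre (9, 9), r² = 18. Distance² from centre to line = (9)²/17 = 81/17.
Since d² < r², the line cuts the circle twice.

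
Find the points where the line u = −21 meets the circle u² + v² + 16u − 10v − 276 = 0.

The line gives u = −21. Substituting into the circle:
v² − 10v − 171 = 0
v = 19 or v = −9, giving (−21, 19) and (−21, −9).

(−21, −9) and (−21, 19)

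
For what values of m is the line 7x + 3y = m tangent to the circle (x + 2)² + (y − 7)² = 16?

Tangency holds when the distance from the centre (−2, 7) to the line equals the radius 4:
|7·(−2) + 3·7 − m| / √58 = 4
|m − (7)| = 4√58.

m = 7 ± 4√58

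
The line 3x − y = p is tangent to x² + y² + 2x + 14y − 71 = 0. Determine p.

Tangency holds when the distance from the centre (−1, −7) to the line equals the radius 11:
|3·(−1) − 1·(−7) − p| / √10 = 11
|p − (4)| = 11√10.

p = 4 ± 11√10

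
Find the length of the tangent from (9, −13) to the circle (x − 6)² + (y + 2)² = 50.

4√5

With centre O = (6, −2), |OP|² = 130 and r² = 50.
The tangent meets the radius at right angles, so tangent² = |PO|² − r² = 130 − 50 = 80.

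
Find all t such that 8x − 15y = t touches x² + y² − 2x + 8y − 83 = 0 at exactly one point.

The line touches the circle iff its distance from (1, −4) is 10:
|8·1 − 15·(−4) − t| / √289 = 10
|t − (68)| = 10·17, so t = 238 or t = −102.

t = −102 or t = 238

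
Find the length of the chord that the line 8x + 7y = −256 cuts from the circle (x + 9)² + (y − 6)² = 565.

From the line, y = (−256 − 8x)/7. Substituting:
113x² + 5650x + 65088 = 0  ⟹  x² + 50x + 576 = 0
x = −18 or x = −32, giving (−18, −16) and (−32, 0).
|(−18, −16) − (−32, 0)| = √((14)² + (−16)²) = 2√113.

2√113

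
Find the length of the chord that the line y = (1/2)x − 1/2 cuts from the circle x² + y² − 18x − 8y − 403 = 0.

Centre (9, 4), r² = 500. Perpendicular distance d from centre to line = |0| / √5 = 0/√5.
Chord = 2√(r² − d²) = 2·√(500) = 20√5.

20√5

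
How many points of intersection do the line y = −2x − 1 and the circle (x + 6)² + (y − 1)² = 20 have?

Centre (−6, 1), r² = 20. Distance² from centre to line = (−10)²/5 = 20.
Since d² = r², the line is tangent.

1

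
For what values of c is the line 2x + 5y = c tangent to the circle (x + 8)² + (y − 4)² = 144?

Tangency holds when the distance from the centre (−8, 4) to the line equals the radius 12:
|2·(−8) + 5·4 − c| / √29 = 12
|c − (4)| = 12√29.

c = 4 ± 12√29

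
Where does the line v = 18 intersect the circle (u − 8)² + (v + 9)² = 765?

Express v = 18 and substitute into the circle:
u² − 16u + 28 = 0
u = 14 or u = 2, giving (14, 18) and (2, 18).

(2, 18) and (14, 18)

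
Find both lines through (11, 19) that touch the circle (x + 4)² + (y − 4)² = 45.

A line y − (19) = m(x − (11)) is tangent when its distance from (−4, 4) is 3√5:
(−15m − (−15))² = 45(m² + 1)
2m² − 5m + 2 = 0, so m = 2 or m = 1/2.
Through (11, 19) these give 2x − y = 3 and x − 2y = −27.

2x − y = 3 and x − 2y = −27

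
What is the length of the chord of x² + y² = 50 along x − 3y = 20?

Substitute y = (−20 + x)/3:
10x² − 40x − 50 = 0  ⟹  x² − 4x − 5 = 0
x = 5 or x = −1, giving (5, −5) and (−1, −7).
|(5, −5) − (−1, −7)| = √((6)² + (2)²) = 2√10.

2√10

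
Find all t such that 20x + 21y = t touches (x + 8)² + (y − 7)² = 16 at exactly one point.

t = −129 or t = 103

The line touches the circle iff its distance from (−8, 7) is 4:
|20·(−8) + 21·7 − t| / √841 = 4
|t − (−13)| = 4·29, so t = 103 or t = −129.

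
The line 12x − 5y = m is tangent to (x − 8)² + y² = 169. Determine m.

m = −73 or m = 265

For a tangent, require d(centre, line) = r = 13.
|12·8 − 5·0 − m| / √169 = 13
|m − (96)| = 13·13, so m = 265 or m = −73.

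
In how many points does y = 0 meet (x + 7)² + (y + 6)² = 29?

Centre (−7, −6), r² = 29. Distance² from centre to line = (−6)² = 36.
Since d² > r², the line lies outside the circle.

0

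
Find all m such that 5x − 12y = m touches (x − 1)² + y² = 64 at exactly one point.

m = −99 or m = 109

The line touches the circle iff its distance from (1, 0) is 8:
|5·1 − 12·0 − m| / √169 = 8
|m − (5)| = 8·13, so m = 109 or m = −99.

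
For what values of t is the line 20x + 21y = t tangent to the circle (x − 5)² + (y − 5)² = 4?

t = 147 or t = 263

Tangency holds when the distance from the centre (5, 5) to the line equals the radius 2:
|20·5 + 21·5 − t| / √841 = 2
|t − (205)| = 2·29, so t = 263 or t = 147.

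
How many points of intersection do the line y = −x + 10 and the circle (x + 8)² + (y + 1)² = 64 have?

0

d² = (1·(−8) + 1·(−1) − (10))²/2 = 361/2; r² = 64.
Since d² > r², the line lies outside the circle.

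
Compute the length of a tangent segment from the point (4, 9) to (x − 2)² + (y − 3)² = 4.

6

With centre O = (2, 3), |OP|² = 40 and r² = 4.
The tangent meets the radius at right angles, so tangent² = |PO|² − r² = 40 − 4 = 36.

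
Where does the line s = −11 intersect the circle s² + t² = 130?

The line gives s = −11. Substituting into the circle:
t² − 9 = 0
t = 3 or t = −3, giving (−11, 3) and (−11, −3).

(−11, −3) and (−11, 3)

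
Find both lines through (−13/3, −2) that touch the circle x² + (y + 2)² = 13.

Write the tangent as mx − y + (−2 − m·(−13/3)) = 0 and set its distance from the centre to √13:
(13/3m − (0))² = 13(m² + 1)
4m² − 9 = 0, so m = 3/2 or m = −3/2.
Through (−13/3, −2) these give 3x − 2y = −9 and 3x + 2y = −17.

3x − 2y = −9 and 3x + 2y = −17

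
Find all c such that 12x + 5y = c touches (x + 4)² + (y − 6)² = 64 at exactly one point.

c = −122 or c = 86

Tangency holds when the distance from the centre (−4, 6) to the line equals the radius 8:
|12·(−4) + 5·6 − c| / √169 = 8
|c − (−18)| = 8·13, so c = 86 or c = −122.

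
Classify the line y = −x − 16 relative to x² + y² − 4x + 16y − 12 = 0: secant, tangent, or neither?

Substituting the line into the circle gives 2x² + 12x − 12 = 0.
Discriminant = (12)² − 4·2·(−12) = 240 > 0.
Two real roots: the line is a secant.

secant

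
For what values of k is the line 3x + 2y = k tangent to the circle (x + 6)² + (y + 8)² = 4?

For a tangent, require d(centre, line) = r = 2.
|3·(−6) + 2·(−8) − k| / √13 = 2
|k − (−34)| = 2√13.

k = −34 ± 2√13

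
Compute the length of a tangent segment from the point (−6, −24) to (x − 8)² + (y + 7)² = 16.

The centre is (8, −7) and r = 4. The square of the distance from P to the centre is 196 + 289 = 485.
By the tangent–radius right angle, tangent length = √(|PO|² − r²) = √469.

√469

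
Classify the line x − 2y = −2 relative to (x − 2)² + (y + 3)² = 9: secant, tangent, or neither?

d² = (1·2 − 2·(−3) − (−2))²/5 = 20; r² = 9.
Since d² > r², the line lies outside the circle.

neither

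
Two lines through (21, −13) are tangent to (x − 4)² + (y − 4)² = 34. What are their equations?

Let a tangent through (21, −13) have slope m. Its distance from (4, 4) must equal √34:
[m·(−17) − (17)]² = 34(m² + 1)
15m² + 34m + 15 = 0, so m = −3/5 or m = −5/3.
With m = −3/5: 3x + 5y = −2. With m = −5/3: 5x + 3y = 66.

3x + 5y = −2 and 5x + 3y = 66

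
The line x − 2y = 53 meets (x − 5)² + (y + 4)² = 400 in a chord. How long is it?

8√5

Centre (5, −4), r² = 400. Perpendicular distance d from centre to line = |−40| / √5 = 40/√5.
Chord = 2√(r² − d²) = 2·√(80) = 8√5.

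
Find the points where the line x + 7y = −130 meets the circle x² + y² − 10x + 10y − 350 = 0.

From the line, y = (−130 − x)/7. Substituting:
50x² − 300x − 9350 = 0  ⟹  x² − 6x − 187 = 0
x = 17 or x = −11, giving (17, −21) and (−11, −17).

(−11, −17) and (17, −21)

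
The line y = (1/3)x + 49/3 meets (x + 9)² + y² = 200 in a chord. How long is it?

4√10

Express y = (49 + x)/3 and substitute into the circle:
10x² + 260x + 1330 = 0  ⟹  x² + 26x + 133 = 0
x = −7 or x = −19, giving (−7, 14) and (−19, 10).
|(−7, 14) − (−19, 10)| = √((12)² + (4)²) = 4√10.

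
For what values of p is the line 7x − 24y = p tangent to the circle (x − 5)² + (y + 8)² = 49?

p = 52 or p = 402

For a tangent, require d(centre, line) = r = 7.
|7·5 − 24·(−8) − p| / √625 = 7
|p − (227)| = 7·25, so p = 402 or p = 52.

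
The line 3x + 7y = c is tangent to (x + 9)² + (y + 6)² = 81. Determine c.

The line touches the circle iff its distance from (−9, −6) is 9:
|3·(−9) + 7·(−6) − c| / √58 = 9
|c − (−69)| = 9√58.

c = −69 ± 9√58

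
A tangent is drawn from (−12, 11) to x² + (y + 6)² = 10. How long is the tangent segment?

3√47

The centre is (0, −6) and r = √10. The square of the distance from P to the centre is 144 + 289 = 433.
Power of the point: PT² = |PO|² − r² = 423, so PT = 3√47.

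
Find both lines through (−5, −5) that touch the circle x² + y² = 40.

3x + y = −20 and x + 3y = −20

Let a tangent through (−5, −5) have slope m. Its distance from (0, 0) must equal 2√10:
[m·(5) − (5)]² = 40(m² + 1)
3m² + 10m + 3 = 0, so m = −3 or m = −1/3.
Through (−5, −5) these give 3x + y = −20 and x + 3y = −20.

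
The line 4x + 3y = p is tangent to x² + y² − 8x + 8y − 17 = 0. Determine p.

p = −31 or p = 39

Tangency holds when the distance from the centre (4, −4) to the line equals the radius 7:
|4·4 + 3·(−4) − p| / √25 = 7
|p − (4)| = 7·5, so p = 39 or p = −31.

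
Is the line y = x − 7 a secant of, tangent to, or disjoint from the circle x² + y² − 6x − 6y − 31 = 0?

secant

Substituting the line into the circle gives 2x² − 26x + 60 = 0.
Discriminant = (−26)² − 4·2·(60) = 196 > 0.
Two real roots: the line is a secant.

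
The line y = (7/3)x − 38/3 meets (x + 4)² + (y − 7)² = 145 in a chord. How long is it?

√58

The distance from (−4, 7) to the line is 87/√58, and r² = 145.
Half the chord is √(r² − d²) = √(29/2), so the full chord is √58.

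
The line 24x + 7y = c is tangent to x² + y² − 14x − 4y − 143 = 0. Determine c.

The line touches the circle iff its distance from (7, 2) is 14:
|24·7 + 7·2 − c| / √625 = 14
|c − (182)| = 14·25, so c = 532 or c = −168.

c = −168 or c = 532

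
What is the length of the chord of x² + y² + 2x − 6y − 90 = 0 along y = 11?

From the line, y = 11. Substituting:
x² + 2x − 35 = 0
x = 5 or x = −7, giving (5, 11) and (−7, 11).
Chord length = distance between (5, 11) and (−7, 11) = √144 = 12.

12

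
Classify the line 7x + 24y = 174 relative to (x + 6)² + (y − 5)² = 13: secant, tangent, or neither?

Centre (−6, 5), r² = 13. Distance² from centre to line = (−96)²/625 = 9216/625.
Since d² > r², the line lies outside the circle.

neither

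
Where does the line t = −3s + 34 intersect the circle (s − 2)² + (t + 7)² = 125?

Substitute t = −3s + 34:
10s² − 250s + 1560 = 0  ⟹  s² − 25s + 156 = 0
s = 13 or s = 12, giving (13, −5) and (12, −2).

(12, −2) and (13, −5)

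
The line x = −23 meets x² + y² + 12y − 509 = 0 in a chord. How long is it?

The line gives x = −23. Substituting into the circle:
y² + 12y + 20 = 0
y = −2 or y = −10, giving (−23, −2) and (−23, −10).
Chord length = distance between (−23, −2) and (−23, −10) = √64 = 8.

8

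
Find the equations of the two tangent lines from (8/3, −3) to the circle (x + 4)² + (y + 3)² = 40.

Write the tangent as mx − y + (−3 − m·(8/3)) = 0 and set its distance from the centre to 2√10:
(−20/3m − (0))² = 40(m² + 1)
m² − 9 = 0, so m = 3 or m = −3.
With m = 3: 3x − y = 11. With m = −3: 3x + y = 5.

3x − y = 11 and 3x + y = 5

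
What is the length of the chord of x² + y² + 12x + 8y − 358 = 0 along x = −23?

22

The line gives x = −23. Substituting into the circle:
y² + 8y − 105 = 0
y = 7 or y = −15, giving (−23, 7) and (−23, −15).
|(−23, 7) − (−23, −15)| = √((0)² + (22)²) = 22.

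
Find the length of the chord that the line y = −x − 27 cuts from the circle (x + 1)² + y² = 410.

12√2

Centre (−1, 0), r² = 410. Perpendicular distance d from centre to line = |26| / √2 = 26/√2.
Half the chord is √(r² − d²) = √(72), so the full chord is 12√2.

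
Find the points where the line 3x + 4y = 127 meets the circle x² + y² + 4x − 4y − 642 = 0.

From the line, y = (127 − 3x)/4. Substituting:
25x² − 650x + 3825 = 0  ⟹  x² − 26x + 153 = 0
x = 17 or x = 9, giving (17, 19) and (9, 25).

(9, 25) and (17, 19)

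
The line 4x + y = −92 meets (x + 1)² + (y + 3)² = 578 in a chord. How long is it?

6√17

The distance from (−1, −3) to the line is 85/√17, and r² = 578.
Chord = 2√(r² − d²) = 2·√(153) = 6√17.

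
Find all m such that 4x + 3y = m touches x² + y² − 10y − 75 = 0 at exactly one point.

Tangency holds when the distance from the centre (0, 5) to the line equals the radius 10:
|4·0 + 3·5 − m| / √25 = 10
|m − (15)| = 10·5, so m = 65 or m = −35.

m = −35 or m = 65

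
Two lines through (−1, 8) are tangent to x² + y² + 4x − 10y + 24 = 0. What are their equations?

Let a tangent through (−1, 8) have slope m. Its distance from (−2, 5) must equal √5:
(−1m − (−3))² = 5(m² + 1)
2m² + 3m − 2 = 0, so m = −2 or m = 1/2.
With m = −2: 2x + y = 6. With m = 1/2: x − 2y = −17.

2x + y = 6 and x − 2y = −17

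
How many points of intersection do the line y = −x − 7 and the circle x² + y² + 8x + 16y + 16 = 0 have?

Substituting the line into the circle gives 2x² + 6x − 47 = 0.
Δ = 36 − (−376) = 412.
Two real roots: the line is a secant.

2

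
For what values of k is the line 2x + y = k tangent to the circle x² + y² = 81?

Tangency holds when the distance from the centre (0, 0) to the line equals the radius 9:
|2·0 + 1·0 − k| / √5 = 9
|k| = 9√5.

k = ±9√5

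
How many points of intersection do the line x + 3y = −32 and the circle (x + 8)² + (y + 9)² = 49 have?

d² = (1·(−8) + 3·(−9) − (−32))²/10 = 9/10; r² = 49.
Since d² < r², the line cuts the circle twice.

2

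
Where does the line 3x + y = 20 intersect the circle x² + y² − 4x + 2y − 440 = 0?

(0, 20) and (13, −19)

From the line, y = −3x + 20. Substituting:
10x² − 130x = 0  ⟹  x² − 13x = 0
x = 13 or x = 0, giving (13, −19) and (0, 20).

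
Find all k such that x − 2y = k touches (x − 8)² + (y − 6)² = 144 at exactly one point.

k = −4 ± 12√5

For a tangent, require d(centre, line) = r = 12.
|1·8 − 2·6 − k| / √5 = 12
|k − (−4)| = 12√5.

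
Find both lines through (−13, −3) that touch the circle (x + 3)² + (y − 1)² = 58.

3x + 7y = −60 and 7x − 3y = −82

A line y − (−3) = m(x − (−13)) is tangent when its distance from (−3, 1) is √58:
(10m − (4))² = 58(m² + 1)
21m² − 40m − 21 = 0, so m = −3/7 or m = 7/3.
With m = −3/7: 3x + 7y = −60. With m = 7/3: 7x − 3y = −82.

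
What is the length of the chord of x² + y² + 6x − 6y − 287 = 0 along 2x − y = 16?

12√5

Express y = 2x − 16 and substitute into the circle:
5x² − 70x + 65 = 0  ⟹  x² − 14x + 13 = 0
x = 13 or x = 1, giving (13, 10) and (1, −14).
|(13, 10) − (1, −14)| = √((12)² + (24)²) = 12√5.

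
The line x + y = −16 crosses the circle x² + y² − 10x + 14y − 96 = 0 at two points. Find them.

(−8, −8) and (4, −20)

Substitute y = −x − 16:
2x² + 8x − 64 = 0  ⟹  x² + 4x − 32 = 0
x = 4 or x = −8, giving (4, −20) and (−8, −8).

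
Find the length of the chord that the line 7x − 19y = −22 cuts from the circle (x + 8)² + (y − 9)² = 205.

√410

Express y = (22 + 7x)/19 and substitute into the circle:
410x² + 3690x − 28700 = 0  ⟹  x² + 9x − 70 = 0
x = 5 or x = −14, giving (5, 3) and (−14, −4).
|(5, 3) − (−14, −4)| = √((19)² + (7)²) = √410.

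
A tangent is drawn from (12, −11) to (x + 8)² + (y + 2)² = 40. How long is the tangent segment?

21

With centre O = (−8, −2), |OP|² = 481 and r² = 40.
Power of the point: PT² = |PO|² − r² = 441, so PT = 21.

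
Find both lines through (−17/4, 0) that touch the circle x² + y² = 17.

Let a tangent through (−17/4, 0) have slope m. Its distance from (0, 0) must equal √17:
(17/4m − (0))² = 17(m² + 1)
m² − 16 = 0, so m = −4 or m = 4.
With m = −4: 4x + y = −17. With m = 4: 4x − y = −17.

4x + y = −17 and 4x − y = −17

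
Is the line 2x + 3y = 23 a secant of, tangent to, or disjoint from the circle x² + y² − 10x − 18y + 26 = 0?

Centre (5, 9), r² = 80. Distance² from centre to line = (14)²/13 = 196/13.
Since d² < r², the line cuts the circle twice.

secant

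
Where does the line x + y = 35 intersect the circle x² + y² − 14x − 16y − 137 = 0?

(12, 23) and (22, 13)

Substitute y = −x + 35:
2x² − 68x + 528 = 0  ⟹  x² − 34x + 264 = 0
x = 22 or x = 12, giving (22, 13) and (12, 23).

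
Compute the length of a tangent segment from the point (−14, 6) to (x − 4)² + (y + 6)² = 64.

Centre (4, −6), r² = 64. |PO|² = (−18)² + (12)² = 468.
Power of the point: PT² = |PO|² − r² = 404, so PT = 2√101.

2√101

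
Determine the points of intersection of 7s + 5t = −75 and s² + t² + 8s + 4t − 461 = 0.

(−20, 13) and (5, −22)

Substitute t = (−75 − 7s)/5:
74s² + 1110s − 7400 = 0  ⟹  s² + 15s − 100 = 0
s = 5 or s = −20, giving (5, −22) and (−20, 13).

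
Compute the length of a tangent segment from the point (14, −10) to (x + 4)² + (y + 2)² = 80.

2√77

The centre is (−4, −2) and r = 4√5. The square of the distance from P to the centre is 324 + 64 = 388.
The tangent meets the radius at right angles, so tangent² = |PO|² − r² = 388 − 80 = 308.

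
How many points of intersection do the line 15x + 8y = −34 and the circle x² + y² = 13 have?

2

Centre (0, 0), r² = 13. Distance² from centre to line = (34)²/289 = 4.
Since d² < r², the line cuts the circle twice.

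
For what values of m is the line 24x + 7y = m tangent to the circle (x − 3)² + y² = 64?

Tangency holds when the distance from the centre (3, 0) to the line equals the radius 8:
|24·3 + 7·0 − m| / √625 = 8
|m − (72)| = 8·25, so m = 272 or m = −128.

m = −128 or m = 272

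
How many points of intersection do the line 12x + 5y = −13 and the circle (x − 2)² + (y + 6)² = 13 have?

2

d² = (12·2 + 5·(−6) − (−13))²/169 = 49/169; r² = 13.
Since d² < r², the line cuts the circle twice.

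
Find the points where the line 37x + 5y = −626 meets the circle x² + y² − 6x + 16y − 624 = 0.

(−18, 8) and (−13, −29)

Substitute y = (−626 − 37x)/5:
1394x² + 43214x + 326196 = 0  ⟹  x² + 31x + 234 = 0
x = −13 or x = −18, giving (−13, −29) and (−18, 8).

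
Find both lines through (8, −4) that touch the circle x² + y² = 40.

Let a tangent through (8, −4) have slope m. Its distance from (0, 0) must equal 2√10:
(−8m − (4))² = 40(m² + 1)
3m² + 8m − 3 = 0, so m = −3 or m = 1/3.
Through (8, −4) these give 3x + y = 20 and x − 3y = 20.

3x + y = 20 and x − 3y = 20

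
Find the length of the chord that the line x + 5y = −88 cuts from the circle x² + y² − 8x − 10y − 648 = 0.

5√26

Centre (4, 5), r² = 689. Perpendicular distance d from centre to line = |117| / √26 = 117/√26.
Half the chord is √(r² − d²) = √(325/2), so the full chord is 5√26.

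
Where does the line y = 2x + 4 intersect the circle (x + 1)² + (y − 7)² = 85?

Express y = 2x + 4 and substitute into the circle:
5x² − 10x − 75 = 0  ⟹  x² − 2x − 15 = 0
x = 5 or x = −3, giving (5, 14) and (−3, −2).

(−3, −2) and (5, 14)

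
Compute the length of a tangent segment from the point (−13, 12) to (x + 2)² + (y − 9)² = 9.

Centre (−2, 9), r² = 9. |PO|² = (−11)² + (3)² = 130.
Power of the point: PT² = |PO|² − r² = 121, so PT = 11.

11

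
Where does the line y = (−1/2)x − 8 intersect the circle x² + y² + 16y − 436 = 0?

(−20, 2) and (20, −18)

From the line, y = (−16 − x)/2. Substituting:
5x² − 2000 = 0  ⟹  x² − 400 = 0
x = 20 or x = −20, giving (20, −18) and (−20, 2).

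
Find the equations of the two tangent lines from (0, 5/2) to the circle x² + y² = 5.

A line y − (5/2) = m(x − (0)) is tangent when its distance from (0, 0) is √5:
(0m − (−5/2))² = 5(m² + 1)
4m² − 1 = 0, so m = 1/2 or m = −1/2.
Through (0, 5/2) these give x − 2y = −5 and x + 2y = 5.

x − 2y = −5 and x + 2y = 5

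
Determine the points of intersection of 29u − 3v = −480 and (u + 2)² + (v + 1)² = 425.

Express v = (480 + 29u)/3 and substitute into the circle:
850u² + 28050u + 229500 = 0  ⟹  u² + 33u + 270 = 0
u = −15 or u = −18, giving (−15, 15) and (−18, −14).

(−18, −14) and (−15, 15)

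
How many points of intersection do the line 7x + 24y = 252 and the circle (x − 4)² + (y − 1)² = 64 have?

Substituting the line into the circle gives 625x² − 7800x + 24336 = 0.
Δ = 60840000 − 60840000 = 0.
A repeated root: the line is tangent.

1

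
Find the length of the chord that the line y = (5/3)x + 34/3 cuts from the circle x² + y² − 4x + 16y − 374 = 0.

6√34

From the line, y = (34 + 5x)/3. Substituting:
34x² + 544x − 578 = 0  ⟹  x² + 16x − 17 = 0
x = 1 or x = −17, giving (1, 13) and (−17, −17).
Chord length = distance between (1, 13) and (−17, −17) = √1224 = 6√34.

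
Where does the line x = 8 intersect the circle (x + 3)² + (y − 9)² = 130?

The line gives x = 8. Substituting into the circle:
y² − 18y + 72 = 0
y = 12 or y = 6, giving (8, 12) and (8, 6).

(8, 6) and (8, 12)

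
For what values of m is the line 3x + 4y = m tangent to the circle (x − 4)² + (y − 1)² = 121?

m = −39 or m = 71

For a tangent, require d(centre, line) = r = 11.
|3·4 + 4·1 − m| / √25 = 11
|m − (16)| = 11·5, so m = 71 or m = −39.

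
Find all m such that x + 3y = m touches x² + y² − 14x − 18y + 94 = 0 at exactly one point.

For a tangent, require d(centre, line) = r = 6.
|1·7 + 3·9 − m| / √10 = 6
|m − (34)| = 6√10.

m = 34 ± 6√10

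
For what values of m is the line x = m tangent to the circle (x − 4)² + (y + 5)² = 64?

m = −4 or m = 12

Tangency holds when the distance from the centre (4, −5) to the line equals the radius 8:
|1·4 + 0·(−5) − m| / √1 = 8
|m − (4)| = 8, so m = 12 or m = −4.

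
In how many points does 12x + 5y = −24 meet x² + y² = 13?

2

Substituting the line into the circle gives 169x² + 576x + 251 = 0.
Δ = 331776 − 169676 = 162100.
Two real roots: the line is a secant.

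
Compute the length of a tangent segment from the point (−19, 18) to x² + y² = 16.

The centre is (0, 0) and r = 4. The square of the distance from P to the centre is 361 + 324 = 685.
By the tangent–radius right angle, tangent length = √(|PO|² − r²) = √669.

√669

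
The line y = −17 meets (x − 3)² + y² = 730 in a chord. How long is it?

42

Substitute y = −17:
x² − 6x − 432 = 0
x = 24 or x = −18, giving (24, −17) and (−18, −17).
|(24, −17) − (−18, −17)| = √((42)² + (0)²) = 42.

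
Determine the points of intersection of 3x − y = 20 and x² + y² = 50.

Express y = 3x − 20 and substitute into the circle:
10x² − 120x + 350 = 0  ⟹  x² − 12x + 35 = 0
x = 7 or x = 5, giving (7, 1) and (5, −5).

(5, −5) and (7, 1)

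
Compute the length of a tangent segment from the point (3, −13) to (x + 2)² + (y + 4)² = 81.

With centre O = (−2, −4), |OP|² = 106 and r² = 81.
By the tangent–radius right angle, tangent length = √(|PO|² − r²) = √25 = 5.

5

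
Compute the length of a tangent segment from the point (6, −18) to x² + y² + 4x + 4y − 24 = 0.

12√2

With centre O = (−2, −2), |OP|² = 320 and r² = 32.
By the tangent–radius right angle, tangent length = √(|PO|² − r²) = √288 = 12√2.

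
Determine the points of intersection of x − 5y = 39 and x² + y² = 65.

(−1, −8) and (4, −7)

Substitute y = (−39 + x)/5:
26x² − 78x − 104 = 0  ⟹  x² − 3x − 4 = 0
x = 4 or x = −1, giving (4, −7) and (−1, −8).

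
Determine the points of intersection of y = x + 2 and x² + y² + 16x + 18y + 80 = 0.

Express y = x + 2 and substitute into the circle:
2x² + 38x + 120 = 0  ⟹  x² + 19x + 60 = 0
x = −4 or x = −15, giving (−4, −2) and (−15, −13).

(−15, −13) and (−4, −2)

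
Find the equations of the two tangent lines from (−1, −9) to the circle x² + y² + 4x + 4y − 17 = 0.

4x − 3y = 23 and 3x + 4y = −39

Let a tangent through (−1, −9) have slope m. Its distance from (−2, −2) must equal 5:
(−1m − (7))² = 25(m² + 1)
12m² − 7m − 12 = 0, so m = 4/3 or m = −3/4.
With m = 4/3: 4x − 3y = 23. With m = −3/4: 3x + 4y = −39.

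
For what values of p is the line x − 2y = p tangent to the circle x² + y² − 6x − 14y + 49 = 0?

p = −11 ± 3√5

The line touches the circle iff its distance from (3, 7) is 3:
|1·3 − 2·7 − p| / √5 = 3
|p − (−11)| = 3√5.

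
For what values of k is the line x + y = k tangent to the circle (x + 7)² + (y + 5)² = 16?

For a tangent, require d(centre, line) = r = 4.
|1·(−7) + 1·(−5) − k| / √2 = 4
|k − (−12)| = 4√2.

k = −12 ± 4√2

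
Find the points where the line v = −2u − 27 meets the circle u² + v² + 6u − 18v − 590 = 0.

(−25, 23) and (−5, −17)

From the line, v = −2u − 27. Substituting:
5u² + 150u + 625 = 0  ⟹  u² + 30u + 125 = 0
u = −5 or u = −25, giving (−5, −17) and (−25, 23).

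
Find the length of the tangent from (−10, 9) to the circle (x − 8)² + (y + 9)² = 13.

Centre (8, −9), r² = 13. |PO|² = (−18)² + (18)² = 648.
By the tangent–radius right angle, tangent length = √(|PO|² − r²) = √635.

√635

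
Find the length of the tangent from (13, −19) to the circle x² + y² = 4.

Centre (0, 0), r² = 4. |PO|² = (13)² + (−19)² = 530.
The tangent meets the radius at right angles, so tangent² = |PO|² − r² = 530 − 4 = 526.

√526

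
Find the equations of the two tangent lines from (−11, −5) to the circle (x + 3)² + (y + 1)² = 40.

Let a tangent through (−11, −5) have slope m. Its distance from (−3, −1) must equal 2√10:
(8m − (4))² = 40(m² + 1)
3m² − 8m − 3 = 0, so m = 3 or m = −1/3.
Through (−11, −5) these give 3x − y = −28 and x + 3y = −26.

3x − y = −28 and x + 3y = −26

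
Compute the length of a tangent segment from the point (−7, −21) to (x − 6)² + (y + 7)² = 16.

√349

With centre O = (6, −7), |OP|² = 365 and r² = 16.
By the tangent–radius right angle, tangent length = √(|PO|² − r²) = √349.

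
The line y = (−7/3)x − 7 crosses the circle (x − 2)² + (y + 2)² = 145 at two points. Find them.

From the line, y = (−21 − 7x)/3. Substituting:
58x² + 174x − 1044 = 0  ⟹  x² + 3x − 18 = 0
x = 3 or x = −6, giving (3, −14) and (−6, 7).

(−6, 7) and (3, −14)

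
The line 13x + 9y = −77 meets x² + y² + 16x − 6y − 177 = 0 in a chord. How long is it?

Centre (−8, 3), r² = 250. Perpendicular distance d from centre to line = |0| / √250 = 0/√250.
Half the chord is √(r² − d²) = √(250), so the full chord is 10√10.

10√10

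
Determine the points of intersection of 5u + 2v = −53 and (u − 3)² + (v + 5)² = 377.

(−13, 6) and (−1, −24)

Express v = (−53 − 5u)/2 and substitute into the circle:
29u² + 406u + 377 = 0  ⟹  u² + 14u + 13 = 0
u = −1 or u = −13, giving (−1, −24) and (−13, 6).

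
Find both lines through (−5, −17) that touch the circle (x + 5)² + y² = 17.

4x + y = −37 and 4x − y = −3

Write the tangent as mx − y + (−17 − m·(−5)) = 0 and set its distance from the centre to √17:
(0m − (17))² = 17(m² + 1)
m² − 16 = 0, so m = −4 or m = 4.
Through (−5, −17) these give 4x + y = −37 and 4x − y = −3.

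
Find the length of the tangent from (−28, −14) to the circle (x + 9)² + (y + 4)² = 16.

√445

Centre (−9, −4), r² = 16. |PO|² = (−19)² + (−10)² = 461.
The tangent meets the radius at right angles, so tangent² = |PO|² − r² = 461 − 16 = 445.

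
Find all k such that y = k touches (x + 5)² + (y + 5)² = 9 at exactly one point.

The line touches the circle iff its distance from (−5, −5) is 3:
|0·(−5) + 1·(−5) − k| / √1 = 3
|k − (−5)| = 3, so k = −2 or k = −8.

k = −8 or k = −2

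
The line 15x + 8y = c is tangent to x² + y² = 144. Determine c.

Tangency holds when the distance from the centre (0, 0) to the line equals the radius 12:
|15·0 + 8·0 − c| / √289 = 12
|c| = 12·17, so c = 204 or c = −204.

c = −204 or c = 204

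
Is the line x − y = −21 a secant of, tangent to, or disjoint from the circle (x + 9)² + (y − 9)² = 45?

Substituting the line into the circle gives 2x² + 42x + 180 = 0.
Discriminant = (42)² − 4·2·(180) = 324 > 0.
Two real roots: the line is a secant.

secant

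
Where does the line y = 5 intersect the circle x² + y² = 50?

Substitute y = 5:
x² − 25 = 0
x = 5 or x = −5, giving (5, 5) and (−5, 5).

(−5, 5) and (5, 5)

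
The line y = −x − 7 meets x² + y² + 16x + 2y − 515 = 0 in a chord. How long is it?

Centre (−8, −1), r² = 580. Perpendicular distance d from centre to line = |−2| / √2 = 2/√2.
Chord = 2√(r² − d²) = 2·√(578) = 34√2.

34√2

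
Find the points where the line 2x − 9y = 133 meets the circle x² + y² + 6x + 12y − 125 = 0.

(−10, −17) and (8, −13)

Substitute y = (−133 + 2x)/9:
85x² + 170x − 6800 = 0  ⟹  x² + 2x − 80 = 0
x = 8 or x = −10, giving (8, −13) and (−10, −17).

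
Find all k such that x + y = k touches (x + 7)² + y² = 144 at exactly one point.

k = −7 ± 12√2

The line touches the circle iff its distance from (−7, 0) is 12:
|1·(−7) + 1·0 − k| / √2 = 12
|k − (−7)| = 12√2.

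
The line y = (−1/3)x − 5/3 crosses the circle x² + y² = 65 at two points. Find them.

Substitute y = (−5 − x)/3:
10x² + 10x − 560 = 0  ⟹  x² + x − 56 = 0
x = 7 or x = −8, giving (7, −4) and (−8, 1).

(−8, 1) and (7, −4)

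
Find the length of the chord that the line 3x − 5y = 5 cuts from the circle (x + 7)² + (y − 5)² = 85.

√34

The distance from (−7, 5) to the line is 51/√34, and r² = 85.
Half the chord is √(r² − d²) = √(17/2), so the full chord is √34.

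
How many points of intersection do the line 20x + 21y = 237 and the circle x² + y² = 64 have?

Substituting the line into the circle gives 841x² − 9480x + 27945 = 0.
Δ = 89870400 − 94006980 = −4136580.
No real roots: the line does not meet the circle.

0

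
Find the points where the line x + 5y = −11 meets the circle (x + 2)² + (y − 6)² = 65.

Substitute y = (−11 − x)/5:
26x² + 182x + 156 = 0  ⟹  x² + 7x + 6 = 0
x = −1 or x = −6, giving (−1, −2) and (−6, −1).

(−6, −1) and (−1, −2)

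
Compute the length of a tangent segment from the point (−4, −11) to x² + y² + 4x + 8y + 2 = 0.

√35

The centre is (−2, −4) and r = 3√2. The square of the distance from P to the centre is 4 + 49 = 53.
Power of the point: PT² = |PO|² − r² = 35, so PT = √35.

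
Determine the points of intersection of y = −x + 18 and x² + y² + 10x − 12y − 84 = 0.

Substitute y = −x + 18:
2x² − 14x + 24 = 0  ⟹  x² − 7x + 12 = 0
x = 4 or x = 3, giving (4, 14) and (3, 15).

(3, 15) and (4, 14)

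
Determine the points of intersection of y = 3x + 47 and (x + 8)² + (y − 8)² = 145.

From the line, y = 3x + 47. Substituting:
10x² + 250x + 1440 = 0  ⟹  x² + 25x + 144 = 0
x = −9 or x = −16, giving (−9, 20) and (−16, −1).

(−16, −1) and (−9, 20)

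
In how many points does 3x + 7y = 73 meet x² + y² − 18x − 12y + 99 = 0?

2

d² = (3·9 + 7·6 − (73))²/58 = 8/29; r² = 18.
Since d² < r², the line cuts the circle twice.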